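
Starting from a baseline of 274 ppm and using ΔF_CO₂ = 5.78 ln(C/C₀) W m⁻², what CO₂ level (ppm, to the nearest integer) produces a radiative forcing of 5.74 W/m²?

Set 5.78 ln(C/274) = 5.74, so ln(C/274) = 5.74/5.78 = 0.99308.
Then C/274 = e^0.99308 = 2.69954, giving C = 274 × 2.69954 = 739.67 ppm.

C ≈ 740 ppm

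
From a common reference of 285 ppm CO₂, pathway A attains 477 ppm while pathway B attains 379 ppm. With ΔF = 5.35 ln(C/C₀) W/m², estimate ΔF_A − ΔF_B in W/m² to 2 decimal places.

ΔF_A = 5.35 ln(477/285) = 5.35 × 0.51503 = 2.7554 W/m².
ΔF_B = 5.35 ln(379/285) = 5.35 × 0.28505 = 1.5250 W/m².
Difference: 2.7554 − 1.5250 = 1.2304 W/m².
(Equivalently, ΔF_A − ΔF_B = 5.35 ln(477/379) = 5.35 × 0.22998 = 1.2304 W/m².)

ΔF_A − ΔF_B = 1.23 W/m²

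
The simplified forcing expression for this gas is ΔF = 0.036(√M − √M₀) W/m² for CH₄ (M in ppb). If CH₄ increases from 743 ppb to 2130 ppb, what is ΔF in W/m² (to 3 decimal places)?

ΔF = 0.680 W/m²

CH₄: 0.036 × (√2130 − √743) = 0.036 × (46.1519 − 27.2580) = 0.036 × 18.8939 = 0.6802 W/m².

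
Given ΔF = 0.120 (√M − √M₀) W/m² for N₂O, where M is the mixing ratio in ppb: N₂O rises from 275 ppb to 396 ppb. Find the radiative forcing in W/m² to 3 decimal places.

ΔF = 0.398 W/m²

N₂O: 0.120 × (√396 − √275) = 0.120 × (19.8997 − 16.5831) = 0.120 × 3.3166 = 0.3980 W/m².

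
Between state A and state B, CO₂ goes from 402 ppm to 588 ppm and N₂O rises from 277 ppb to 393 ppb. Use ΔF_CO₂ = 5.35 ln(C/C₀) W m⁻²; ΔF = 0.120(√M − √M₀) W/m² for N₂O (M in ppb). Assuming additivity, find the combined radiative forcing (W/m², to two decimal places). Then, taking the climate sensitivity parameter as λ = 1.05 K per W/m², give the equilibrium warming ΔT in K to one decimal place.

CO₂: 5.35 × ln(588/402) = 5.35 × ln(1.46269) = 5.35 × 0.38028 = 2.0345 W/m².
N₂O: 0.120 × (√393 − √277) = 0.120 × (19.8242 − 16.6433) = 0.120 × 3.1809 = 0.3817 W/m².
Total ΔF = 2.0345 + 0.3817 = 2.4162 W/m².
ΔT = λ ΔF = 1.05 × 2.42 = 2.5410 K.

ΔF = 2.42 W/m²; ΔT = 2.5 K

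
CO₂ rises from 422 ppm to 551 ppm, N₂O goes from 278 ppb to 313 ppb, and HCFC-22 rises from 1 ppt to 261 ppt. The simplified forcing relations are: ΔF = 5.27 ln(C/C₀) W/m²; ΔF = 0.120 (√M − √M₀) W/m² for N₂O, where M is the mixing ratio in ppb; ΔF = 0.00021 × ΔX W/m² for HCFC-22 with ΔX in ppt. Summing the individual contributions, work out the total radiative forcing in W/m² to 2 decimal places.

CO₂: 5.27 × ln(551/422) = 5.27 × ln(1.30569) = 5.27 × 0.26673 = 1.4057 W/m².
N₂O: 0.120 × (√313 − √278) = 0.120 × (17.6918 − 16.6733) = 0.120 × 1.0185 = 0.1222 W/m².
HCFC-22: ΔF = 0.00021 × (261 − 1) = 0.00021 × 260 = 0.0546 W/m².
Total ΔF = 1.4057 + 0.1222 + 0.0546 = 1.5825 W/m².

ΔF = 1.58 W/m²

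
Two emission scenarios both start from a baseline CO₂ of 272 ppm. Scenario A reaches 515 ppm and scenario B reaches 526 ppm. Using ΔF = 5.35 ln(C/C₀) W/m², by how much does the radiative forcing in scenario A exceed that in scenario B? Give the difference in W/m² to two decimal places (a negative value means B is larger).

ΔF_A − ΔF_B = -0.11 W/m²

ΔF_A = 5.35 ln(515/272) = 5.35 × 0.63836 = 3.4152 W/m².
ΔF_B = 5.35 ln(526/272) = 5.35 × 0.65950 = 3.5283 W/m².
Difference: 3.4152 − 3.5283 = -0.1131 W/m².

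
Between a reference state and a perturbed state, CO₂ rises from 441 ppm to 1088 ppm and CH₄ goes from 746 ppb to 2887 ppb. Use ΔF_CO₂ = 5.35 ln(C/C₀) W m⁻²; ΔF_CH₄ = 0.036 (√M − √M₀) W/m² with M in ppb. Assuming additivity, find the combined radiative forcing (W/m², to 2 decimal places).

ΔF = 5.78 W/m²

CO₂: 5.35 × ln(1088/441) = 5.35 × ln(2.46712) = 5.35 × 0.90305 = 4.8313 W/m².
CH₄: 0.036 × (√2887 − √746) = 0.036 × (53.7308 − 27.3130) = 0.036 × 26.4178 = 0.9510 W/m².
Total ΔF = 4.8313 + 0.9510 = 5.7823 W/m².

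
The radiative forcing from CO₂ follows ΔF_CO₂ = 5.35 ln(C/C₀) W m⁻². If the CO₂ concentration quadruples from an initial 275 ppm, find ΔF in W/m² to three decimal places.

Because the forcing depends only on the ratio C/C₀, the initial concentration does not enter.
ΔF = 5.35 × ln(4) = 5.35 × 1.38629 = 7.4167 W/m².

ΔF = 7.417 W/m²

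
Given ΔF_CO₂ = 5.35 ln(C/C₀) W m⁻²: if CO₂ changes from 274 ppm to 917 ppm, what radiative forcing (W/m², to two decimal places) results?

ΔF = 6.46 W/m²

CO₂: 5.35 × ln(917/274) = 5.35 × ln(3.34672) = 5.35 × 1.20798 = 6.4627 W/m².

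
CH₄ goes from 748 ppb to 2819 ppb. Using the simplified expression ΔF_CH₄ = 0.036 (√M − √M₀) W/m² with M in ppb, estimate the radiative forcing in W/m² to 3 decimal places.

CH₄: 0.036 × (√2819 − √748) = 0.036 × (53.0943 − 27.3496) = 0.036 × 25.7447 = 0.9268 W/m².

ΔF = 0.927 W/m²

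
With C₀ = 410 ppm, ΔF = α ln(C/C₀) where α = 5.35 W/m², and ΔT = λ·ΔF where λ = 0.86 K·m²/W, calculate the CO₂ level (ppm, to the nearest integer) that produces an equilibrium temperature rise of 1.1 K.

C ≈ 521 ppm

Required forcing: ΔF = ΔT/λ = 1.1/0.86 = 1.2791 W/m².
Then ln(C/410) = ΔF/5.35 = 1.2791/5.35 = 0.23908.
So C = 410 × e^0.23908 = 410 × 1.27008 = 520.73 ppm.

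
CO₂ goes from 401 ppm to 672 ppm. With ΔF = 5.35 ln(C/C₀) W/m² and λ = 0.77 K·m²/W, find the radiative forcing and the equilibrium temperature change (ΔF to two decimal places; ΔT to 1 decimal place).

ΔF = 2.76 W/m²; ΔT = 2.1 K

CO₂: 5.35 × ln(672/401) = 5.35 × ln(1.67581) = 5.35 × 0.51630 = 2.7622 W/m².
ΔT = λ ΔF = 0.77 × 2.76 = 2.1252 K.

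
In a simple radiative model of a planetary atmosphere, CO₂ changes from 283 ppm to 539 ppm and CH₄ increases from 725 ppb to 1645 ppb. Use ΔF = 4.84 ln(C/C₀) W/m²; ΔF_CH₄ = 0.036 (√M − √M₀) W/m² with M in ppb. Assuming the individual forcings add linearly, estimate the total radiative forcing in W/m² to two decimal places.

CO₂: 4.84 × ln(539/283) = 4.84 × ln(1.90459) = 4.84 × 0.64427 = 3.1183 W/m².
CH₄: 0.036 × (√1645 − √725) = 0.036 × (40.5586 − 26.9258) = 0.036 × 13.6328 = 0.4908 W/m².
Total ΔF = 3.1183 + 0.4908 = 3.6091 W/m².

ΔF = 3.61 W/m²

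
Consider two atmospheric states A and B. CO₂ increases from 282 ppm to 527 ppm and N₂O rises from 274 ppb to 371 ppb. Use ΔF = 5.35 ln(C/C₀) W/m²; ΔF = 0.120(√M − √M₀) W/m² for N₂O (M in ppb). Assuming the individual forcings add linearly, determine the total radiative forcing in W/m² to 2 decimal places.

ΔF = 3.67 W/m²

CO₂: 5.35 × ln(527/282) = 5.35 × ln(1.86879) = 5.35 × 0.62529 = 3.3453 W/m².
N₂O: 0.120 × (√371 − √274) = 0.120 × (19.2614 − 16.5529) = 0.120 × 2.7085 = 0.3250 W/m².
Total ΔF = 3.3453 + 0.3250 = 3.6703 W/m².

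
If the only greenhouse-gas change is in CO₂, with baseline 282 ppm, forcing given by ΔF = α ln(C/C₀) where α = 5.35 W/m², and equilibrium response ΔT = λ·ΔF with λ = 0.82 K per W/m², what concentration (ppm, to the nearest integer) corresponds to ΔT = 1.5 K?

C ≈ 397 ppm

Required forcing: ΔF = ΔT/λ = 1.5/0.82 = 1.8293 W/m².
Then ln(C/282) = ΔF/5.35 = 1.8293/5.35 = 0.34193.
So C = 282 × e^0.34193 = 282 × 1.40766 = 396.96 ppm.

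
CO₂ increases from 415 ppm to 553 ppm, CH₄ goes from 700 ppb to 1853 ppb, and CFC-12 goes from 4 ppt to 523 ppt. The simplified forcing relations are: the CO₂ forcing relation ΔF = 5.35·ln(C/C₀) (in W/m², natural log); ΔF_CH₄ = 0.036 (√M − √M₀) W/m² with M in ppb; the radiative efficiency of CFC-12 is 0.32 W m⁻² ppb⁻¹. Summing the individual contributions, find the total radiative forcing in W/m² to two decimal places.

ΔF = 2.30 W/m²

CO₂: 5.35 × ln(553/415) = 5.35 × ln(1.33253) = 5.35 × 0.28708 = 1.5359 W/m².
CH₄: 0.036 × (√1853 − √700) = 0.036 × (43.0465 − 26.4575) = 0.036 × 16.5890 = 0.5972 W/m².
CFC-12: Δ = 523 − 4 = 519 ppt = 0.519 ppb; ΔF = 0.32 × 0.519 = 0.1661 W/m².
Total ΔF = 1.5359 + 0.5972 + 0.1661 = 2.2992 W/m².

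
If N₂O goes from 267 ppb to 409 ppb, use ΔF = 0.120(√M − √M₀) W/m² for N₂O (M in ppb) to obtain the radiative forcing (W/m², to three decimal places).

ΔF = 0.466 W/m²

N₂O: 0.120 × (√409 − √267) = 0.120 × (20.2237 − 16.3401) = 0.120 × 3.8836 = 0.4660 W/m².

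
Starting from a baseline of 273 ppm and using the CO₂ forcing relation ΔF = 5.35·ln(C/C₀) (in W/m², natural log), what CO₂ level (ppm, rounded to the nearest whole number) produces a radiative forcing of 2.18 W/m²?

Set 5.35 ln(C/273) = 2.18, so ln(C/273) = 2.18/5.35 = 0.40748.
Then C/273 = e^0.40748 = 1.50303, giving C = 273 × 1.50303 = 410.33 ppm.

C ≈ 410 ppm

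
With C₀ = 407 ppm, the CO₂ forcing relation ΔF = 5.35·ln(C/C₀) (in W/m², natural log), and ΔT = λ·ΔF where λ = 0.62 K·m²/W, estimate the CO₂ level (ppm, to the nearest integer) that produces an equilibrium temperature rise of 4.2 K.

C ≈ 1444 ppm

Required forcing: ΔF = ΔT/λ = 4.2/0.62 = 6.7742 W/m².
Then ln(C/407) = ΔF/5.35 = 6.7742/5.35 = 1.26621.
So C = 407 × e^1.26621 = 407 × 3.54738 = 1443.78 ppm.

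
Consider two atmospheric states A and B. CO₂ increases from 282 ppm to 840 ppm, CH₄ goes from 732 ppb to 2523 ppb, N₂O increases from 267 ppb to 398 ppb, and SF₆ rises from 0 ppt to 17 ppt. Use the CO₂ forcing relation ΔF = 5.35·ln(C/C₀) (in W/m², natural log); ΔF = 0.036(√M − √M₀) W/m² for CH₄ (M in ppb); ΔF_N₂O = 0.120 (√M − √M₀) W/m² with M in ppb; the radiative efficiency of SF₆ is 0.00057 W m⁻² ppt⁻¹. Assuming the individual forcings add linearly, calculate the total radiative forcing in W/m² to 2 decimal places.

ΔF = 7.12 W/m²

CO₂: 5.35 × ln(840/282) = 5.35 × ln(2.97872) = 5.35 × 1.09149 = 5.8395 W/m².
CH₄: 0.036 × (√2523 − √732) = 0.036 × (50.2295 − 27.0555) = 0.036 × 23.1740 = 0.8343 W/m².
N₂O: 0.120 × (√398 − √267) = 0.120 × (19.9499 − 16.3401) = 0.120 × 3.6098 = 0.4332 W/m².
SF₆: ΔF = 0.00057 × (17 − 0) = 0.00057 × 17 = 0.0097 W/m².
Total ΔF = 5.8395 + 0.8343 + 0.4332 + 0.0097 = 7.1167 W/m².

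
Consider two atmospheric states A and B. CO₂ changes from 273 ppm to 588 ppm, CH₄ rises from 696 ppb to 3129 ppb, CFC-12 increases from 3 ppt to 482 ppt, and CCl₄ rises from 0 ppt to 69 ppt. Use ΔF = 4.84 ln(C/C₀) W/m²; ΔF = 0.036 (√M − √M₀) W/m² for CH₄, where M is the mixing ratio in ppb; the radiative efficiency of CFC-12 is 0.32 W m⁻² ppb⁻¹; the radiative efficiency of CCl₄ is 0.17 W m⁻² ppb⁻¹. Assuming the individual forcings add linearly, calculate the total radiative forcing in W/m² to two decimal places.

ΔF = 4.94 W/m²

CO₂: 4.84 × ln(588/273) = 4.84 × ln(2.15385) = 4.84 × 0.76726 = 3.7135 W/m².
CH₄: 0.036 × (√3129 − √696) = 0.036 × (55.9375 − 26.3818) = 0.036 × 29.5557 = 1.0640 W/m².
CFC-12: Δ = 482 − 3 = 479 ppt = 0.479 ppb; ΔF = 0.32 × 0.479 = 0.1533 W/m².
CCl₄: Δ = 69 − 0 = 69 ppt = 0.069 ppb; ΔF = 0.17 × 0.069 = 0.0117 W/m².
Total ΔF = 3.7135 + 1.0640 + 0.1533 + 0.0117 = 4.9425 W/m².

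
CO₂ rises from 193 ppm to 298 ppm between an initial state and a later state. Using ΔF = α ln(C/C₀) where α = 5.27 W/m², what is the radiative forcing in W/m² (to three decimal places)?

ΔF = 2.289 W/m²

CO₂: 5.27 × ln(298/193) = 5.27 × ln(1.54404) = 5.27 × 0.43440 = 2.2893 W/m².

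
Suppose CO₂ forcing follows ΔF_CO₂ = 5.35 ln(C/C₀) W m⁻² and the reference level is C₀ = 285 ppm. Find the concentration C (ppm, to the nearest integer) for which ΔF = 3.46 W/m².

Set 5.35 ln(C/285) = 3.46, so ln(C/285) = 3.46/5.35 = 0.64673.
Then C/285 = e^0.64673 = 1.90929, giving C = 285 × 1.90929 = 544.15 ppm.

C ≈ 544 ppm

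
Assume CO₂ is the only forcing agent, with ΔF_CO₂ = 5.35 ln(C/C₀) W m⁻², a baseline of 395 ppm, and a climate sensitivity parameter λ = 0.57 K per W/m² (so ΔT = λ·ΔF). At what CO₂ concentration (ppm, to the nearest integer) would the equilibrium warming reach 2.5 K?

C ≈ 897 ppm

Required forcing: ΔF = ΔT/λ = 2.5/0.57 = 4.3860 W/m².
Then ln(C/395) = ΔF/5.35 = 4.3860/5.35 = 0.81981.
So C = 395 × e^0.81981 = 395 × 2.27007 = 896.68 ppm.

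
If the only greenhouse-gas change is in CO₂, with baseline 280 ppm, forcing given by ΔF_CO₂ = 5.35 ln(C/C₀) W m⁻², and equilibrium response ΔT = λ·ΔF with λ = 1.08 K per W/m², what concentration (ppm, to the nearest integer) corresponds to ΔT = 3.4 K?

Required forcing: ΔF = ΔT/λ = 3.4/1.08 = 3.1481 W/m².
Then ln(C/280) = ΔF/5.35 = 3.1481/5.35 = 0.58843.
So C = 280 × e^0.58843 = 280 × 1.80116 = 504.32 ppm.

C ≈ 504 ppm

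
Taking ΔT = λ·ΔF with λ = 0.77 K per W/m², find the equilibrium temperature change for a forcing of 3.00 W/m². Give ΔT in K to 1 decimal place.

ΔT = 2.3 K

ΔT = λ ΔF = 0.77 × 3.00 = 2.3100 K.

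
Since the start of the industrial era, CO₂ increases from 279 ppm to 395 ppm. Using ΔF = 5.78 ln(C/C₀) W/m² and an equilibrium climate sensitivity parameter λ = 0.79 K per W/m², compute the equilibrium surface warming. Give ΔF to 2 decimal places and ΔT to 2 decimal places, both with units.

ΔF = 2.01 W/m²; ΔT = 1.59 K

CO₂: 5.78 × ln(395/279) = 5.78 × ln(1.41577) = 5.78 × 0.34767 = 2.0095 W/m².
ΔT = λ ΔF = 0.79 × 2.01 = 1.5879 K.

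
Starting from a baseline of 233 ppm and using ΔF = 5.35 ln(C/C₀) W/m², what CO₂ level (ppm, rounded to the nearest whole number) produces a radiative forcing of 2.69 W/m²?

Set 5.35 ln(C/233) = 2.69, so ln(C/233) = 2.69/5.35 = 0.50280.
Then C/233 = e^0.50280 = 1.65334, giving C = 233 × 1.65334 = 385.23 ppm.

C ≈ 385 ppm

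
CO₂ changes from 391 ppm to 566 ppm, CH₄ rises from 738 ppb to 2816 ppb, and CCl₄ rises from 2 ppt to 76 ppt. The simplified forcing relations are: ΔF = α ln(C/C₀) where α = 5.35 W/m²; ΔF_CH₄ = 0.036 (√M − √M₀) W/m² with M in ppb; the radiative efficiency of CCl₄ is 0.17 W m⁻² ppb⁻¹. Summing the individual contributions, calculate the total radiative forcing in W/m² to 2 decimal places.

ΔF = 2.92 W/m²

CO₂: 5.35 × ln(566/391) = 5.35 × ln(1.44757) = 5.35 × 0.36989 = 1.9789 W/m².
CH₄: 0.036 × (√2816 − √738) = 0.036 × (53.0660 − 27.1662) = 0.036 × 25.8998 = 0.9324 W/m².
CCl₄: Δ = 76 − 2 = 74 ppt = 0.074 ppb; ΔF = 0.17 × 0.074 = 0.0126 W/m².
Total ΔF = 1.9789 + 0.9324 + 0.0126 = 2.9239 W/m².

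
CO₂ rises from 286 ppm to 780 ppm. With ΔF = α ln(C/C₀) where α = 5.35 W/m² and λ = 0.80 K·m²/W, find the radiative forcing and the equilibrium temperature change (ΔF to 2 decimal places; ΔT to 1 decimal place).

CO₂: 5.35 × ln(780/286) = 5.35 × ln(2.72727) = 5.35 × 1.00330 = 5.3677 W/m².
ΔT = λ ΔF = 0.80 × 5.37 = 4.2960 K.

ΔF = 5.37 W/m²; ΔT = 4.3 K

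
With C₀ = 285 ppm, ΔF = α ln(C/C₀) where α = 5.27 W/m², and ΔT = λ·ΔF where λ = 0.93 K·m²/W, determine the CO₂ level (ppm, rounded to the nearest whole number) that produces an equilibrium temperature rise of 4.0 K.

Required forcing: ΔF = ΔT/λ = 4.0/0.93 = 4.3011 W/m².
Then ln(C/285) = ΔF/5.27 = 4.3011/5.27 = 0.81615.
So C = 285 × e^0.81615 = 285 × 2.26178 = 644.61 ppm.

C ≈ 645 ppm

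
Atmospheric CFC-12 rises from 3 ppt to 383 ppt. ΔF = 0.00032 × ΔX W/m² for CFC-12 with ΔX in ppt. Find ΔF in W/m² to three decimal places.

ΔF = 0.122 W/m²

CFC-12: ΔF = 0.00032 × (383 − 3) = 0.00032 × 380 = 0.1216 W/m².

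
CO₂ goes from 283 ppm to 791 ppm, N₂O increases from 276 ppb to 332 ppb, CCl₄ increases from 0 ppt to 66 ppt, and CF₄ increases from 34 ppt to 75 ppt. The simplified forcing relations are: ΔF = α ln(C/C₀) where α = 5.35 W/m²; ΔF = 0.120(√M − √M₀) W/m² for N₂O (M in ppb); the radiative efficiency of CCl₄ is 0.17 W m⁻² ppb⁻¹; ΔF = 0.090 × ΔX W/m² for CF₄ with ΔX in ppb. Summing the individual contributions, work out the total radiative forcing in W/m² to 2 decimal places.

CO₂: 5.35 × ln(791/283) = 5.35 × ln(2.79505) = 5.35 × 1.02785 = 5.4990 W/m².
N₂O: 0.120 × (√332 − √276) = 0.120 × (18.2209 − 16.6132) = 0.120 × 1.6077 = 0.1929 W/m².
CCl₄: Δ = 66 − 0 = 66 ppt = 0.066 ppb; ΔF = 0.17 × 0.066 = 0.0112 W/m².
CF₄: Δ = 75 − 34 = 41 ppt = 0.041 ppb; ΔF = 0.090 × 0.041 = 0.0037 W/m².
Total ΔF = 5.4990 + 0.1929 + 0.0112 + 0.0037 = 5.7068 W/m².

ΔF = 5.71 W/m²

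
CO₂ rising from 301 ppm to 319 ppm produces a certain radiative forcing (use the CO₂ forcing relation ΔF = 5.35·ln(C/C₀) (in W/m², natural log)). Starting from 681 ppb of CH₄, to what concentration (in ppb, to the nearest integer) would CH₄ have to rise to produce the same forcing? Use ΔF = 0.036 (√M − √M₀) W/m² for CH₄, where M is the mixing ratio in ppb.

M ≈ 1206 ppb

CO₂ forcing: 5.35 × ln(319/301) = 5.35 × 0.058081 = 0.31073 W/m².
Set 0.036(√M − √681) = 0.31073: √M = 0.31073/0.036 + √681 = 8.6314 + 26.0960 = 34.7274.
M = (34.7274)² = 1205.99 ppb.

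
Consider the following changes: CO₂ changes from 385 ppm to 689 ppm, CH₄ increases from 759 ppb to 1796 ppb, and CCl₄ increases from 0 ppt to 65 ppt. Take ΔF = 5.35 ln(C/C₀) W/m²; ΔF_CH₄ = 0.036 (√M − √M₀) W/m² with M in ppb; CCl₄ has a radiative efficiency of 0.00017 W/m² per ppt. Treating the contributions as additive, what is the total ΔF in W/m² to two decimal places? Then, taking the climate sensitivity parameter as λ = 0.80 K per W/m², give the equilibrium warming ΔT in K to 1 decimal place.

ΔF = 3.66 W/m²; ΔT = 2.9 K

CO₂: 5.35 × ln(689/385) = 5.35 × ln(1.78961) = 5.35 × 0.58200 = 3.1137 W/m².
CH₄: 0.036 × (√1796 − √759) = 0.036 × (42.3792 − 27.5500) = 0.036 × 14.8292 = 0.5339 W/m².
CCl₄: ΔF = 0.00017 × (65 − 0) = 0.00017 × 65 = 0.0111 W/m².
Total ΔF = 3.1137 + 0.5339 + 0.0111 = 3.6587 W/m².
ΔT = λ ΔF = 0.80 × 3.66 = 2.9280 K.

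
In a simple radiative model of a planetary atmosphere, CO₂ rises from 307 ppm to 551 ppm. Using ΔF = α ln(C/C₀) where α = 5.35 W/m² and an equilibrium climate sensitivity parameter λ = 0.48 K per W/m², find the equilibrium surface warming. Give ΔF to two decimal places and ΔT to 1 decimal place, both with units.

CO₂: 5.35 × ln(551/307) = 5.35 × ln(1.79479) = 5.35 × 0.58489 = 3.1292 W/m².
ΔT = λ ΔF = 0.48 × 3.13 = 1.5024 K.

ΔF = 3.13 W/m²; ΔT = 1.5 K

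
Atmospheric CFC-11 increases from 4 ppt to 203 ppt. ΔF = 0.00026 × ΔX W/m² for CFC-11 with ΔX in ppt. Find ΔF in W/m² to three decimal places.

CFC-11: ΔF = 0.00026 × (203 − 4) = 0.00026 × 199 = 0.0517 W/m².

ΔF = 0.052 W/m²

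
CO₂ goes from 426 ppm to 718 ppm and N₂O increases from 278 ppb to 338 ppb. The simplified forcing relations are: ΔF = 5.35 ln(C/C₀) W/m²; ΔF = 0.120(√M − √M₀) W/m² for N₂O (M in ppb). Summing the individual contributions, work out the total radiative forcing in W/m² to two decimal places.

CO₂: 5.35 × ln(718/426) = 5.35 × ln(1.68545) = 5.35 × 0.52203 = 2.7929 W/m².
N₂O: 0.120 × (√338 − √278) = 0.120 × (18.3848 − 16.6733) = 0.120 × 1.7115 = 0.2054 W/m².
Total ΔF = 2.7929 + 0.2054 = 2.9983 W/m².

ΔF = 3.00 W/m²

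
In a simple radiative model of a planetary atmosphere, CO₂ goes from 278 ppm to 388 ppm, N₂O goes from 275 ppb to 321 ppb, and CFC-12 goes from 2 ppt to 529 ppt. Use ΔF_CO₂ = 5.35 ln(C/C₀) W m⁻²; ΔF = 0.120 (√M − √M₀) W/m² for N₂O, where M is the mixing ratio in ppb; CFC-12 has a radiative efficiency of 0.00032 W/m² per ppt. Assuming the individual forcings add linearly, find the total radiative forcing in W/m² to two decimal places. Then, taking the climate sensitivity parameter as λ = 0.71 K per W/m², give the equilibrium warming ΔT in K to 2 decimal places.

CO₂: 5.35 × ln(388/278) = 5.35 × ln(1.39568) = 5.35 × 0.33338 = 1.7836 W/m².
N₂O: 0.120 × (√321 − √275) = 0.120 × (17.9165 − 16.5831) = 0.120 × 1.3334 = 0.1600 W/m².
CFC-12: ΔF = 0.00032 × (529 − 2) = 0.00032 × 527 = 0.1686 W/m².
Total ΔF = 1.7836 + 0.1600 + 0.1686 = 2.1122 W/m².
ΔT = λ ΔF = 0.71 × 2.11 = 1.4981 K.

ΔF = 2.11 W/m²; ΔT = 1.50 K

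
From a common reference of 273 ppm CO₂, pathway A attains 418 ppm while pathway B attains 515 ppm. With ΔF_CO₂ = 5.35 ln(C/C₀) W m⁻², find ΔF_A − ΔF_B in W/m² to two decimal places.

ΔF_A = 5.35 ln(418/273) = 5.35 × 0.42601 = 2.2792 W/m².
ΔF_B = 5.35 ln(515/273) = 5.35 × 0.63470 = 3.3956 W/m².
Difference: 2.2792 − 3.3956 = -1.1164 W/m².

ΔF_A − ΔF_B = -1.12 W/m²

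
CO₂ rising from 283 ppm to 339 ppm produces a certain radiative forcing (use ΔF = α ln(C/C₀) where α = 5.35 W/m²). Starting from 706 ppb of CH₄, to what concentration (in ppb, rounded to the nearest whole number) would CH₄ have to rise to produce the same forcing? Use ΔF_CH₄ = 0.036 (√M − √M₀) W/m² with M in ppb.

M ≈ 2852 ppb

CO₂ forcing: 5.35 × ln(339/283) = 5.35 × 0.180553 = 0.96596 W/m².
Set 0.036(√M − √706) = 0.96596: √M = 0.96596/0.036 + √706 = 26.8322 + 26.5707 = 53.4029.
M = (53.4029)² = 2851.87 ppb.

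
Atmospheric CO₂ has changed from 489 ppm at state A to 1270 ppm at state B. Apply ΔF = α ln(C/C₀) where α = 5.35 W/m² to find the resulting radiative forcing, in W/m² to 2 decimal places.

ΔF = 5.11 W/m²

CO₂: 5.35 × ln(1270/489) = 5.35 × ln(2.59714) = 5.35 × 0.95441 = 5.1061 W/m².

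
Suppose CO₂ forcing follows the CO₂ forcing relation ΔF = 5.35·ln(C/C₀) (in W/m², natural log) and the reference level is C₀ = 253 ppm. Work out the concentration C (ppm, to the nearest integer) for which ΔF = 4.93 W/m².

C ≈ 636 ppm

Set 5.35 ln(C/253) = 4.93, so ln(C/253) = 4.93/5.35 = 0.92150.
Then C/253 = e^0.92150 = 2.51306, giving C = 253 × 2.51306 = 635.80 ppm.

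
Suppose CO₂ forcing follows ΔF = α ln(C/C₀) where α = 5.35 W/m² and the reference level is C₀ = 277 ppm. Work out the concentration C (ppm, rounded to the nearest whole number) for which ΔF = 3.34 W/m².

Set 5.35 ln(C/277) = 3.34, so ln(C/277) = 3.34/5.35 = 0.62430.
Then C/277 = e^0.62430 = 1.86694, giving C = 277 × 1.86694 = 517.14 ppm.

C ≈ 517 ppm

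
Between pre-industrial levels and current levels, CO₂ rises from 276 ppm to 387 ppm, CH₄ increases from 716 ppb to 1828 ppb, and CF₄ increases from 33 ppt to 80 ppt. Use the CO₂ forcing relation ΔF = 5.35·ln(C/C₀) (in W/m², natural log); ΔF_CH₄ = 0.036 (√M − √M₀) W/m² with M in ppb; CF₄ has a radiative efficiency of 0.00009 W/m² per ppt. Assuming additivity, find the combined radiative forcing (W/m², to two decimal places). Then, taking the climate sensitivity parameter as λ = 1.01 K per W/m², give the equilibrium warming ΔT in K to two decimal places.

ΔF = 2.39 W/m²; ΔT = 2.41 K

CO₂: 5.35 × ln(387/276) = 5.35 × ln(1.40217) = 5.35 × 0.33802 = 1.8084 W/m².
CH₄: 0.036 × (√1828 − √716) = 0.036 × (42.7551 − 26.7582) = 0.036 × 15.9969 = 0.5759 W/m².
CF₄: ΔF = 0.00009 × (80 − 33) = 0.00009 × 47 = 0.0042 W/m².
Total ΔF = 1.8084 + 0.5759 + 0.0042 = 2.3885 W/m².
ΔT = λ ΔF = 1.01 × 2.39 = 2.4139 K.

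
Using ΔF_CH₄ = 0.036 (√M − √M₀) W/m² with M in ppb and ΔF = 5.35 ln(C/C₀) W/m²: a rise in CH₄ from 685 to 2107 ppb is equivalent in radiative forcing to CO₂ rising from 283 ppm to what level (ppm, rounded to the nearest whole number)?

CH₄ forcing: 0.036 × (√2107 − √685) = 0.036 × (45.9021 − 26.1725) = 0.036 × 19.7296 = 0.71027 W/m².
Set 5.35 ln(C/283) = 0.71027: ln(C/283) = 0.71027/5.35 = 0.13276, so C = 283 × e^0.13276 = 283 × 1.14198 = 323.18 ppm.

C ≈ 323 ppm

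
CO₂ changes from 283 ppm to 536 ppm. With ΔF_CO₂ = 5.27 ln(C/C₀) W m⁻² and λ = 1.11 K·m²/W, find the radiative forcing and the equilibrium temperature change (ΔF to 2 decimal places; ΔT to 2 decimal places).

ΔF = 3.37 W/m²; ΔT = 3.74 K

CO₂: 5.27 × ln(536/283) = 5.27 × ln(1.89399) = 5.27 × 0.63869 = 3.3659 W/m².
ΔT = λ ΔF = 1.11 × 3.37 = 3.7407 K.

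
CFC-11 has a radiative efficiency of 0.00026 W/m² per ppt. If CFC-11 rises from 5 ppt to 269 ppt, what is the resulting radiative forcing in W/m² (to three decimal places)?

CFC-11: ΔF = 0.00026 × (269 − 5) = 0.00026 × 264 = 0.0686 W/m².

ΔF = 0.069 W/m²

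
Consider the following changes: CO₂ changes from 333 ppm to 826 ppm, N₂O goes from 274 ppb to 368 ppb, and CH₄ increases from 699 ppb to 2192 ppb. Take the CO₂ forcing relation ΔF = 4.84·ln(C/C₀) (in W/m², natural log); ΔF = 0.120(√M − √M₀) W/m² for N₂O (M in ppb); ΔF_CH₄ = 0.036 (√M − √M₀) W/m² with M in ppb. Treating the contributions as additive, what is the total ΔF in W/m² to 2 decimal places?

CO₂: 4.84 × ln(826/333) = 4.84 × ln(2.48048) = 4.84 × 0.90845 = 4.3969 W/m².
N₂O: 0.120 × (√368 − √274) = 0.120 × (19.1833 − 16.5529) = 0.120 × 2.6304 = 0.3156 W/m².
CH₄: 0.036 × (√2192 − √699) = 0.036 × (46.8188 − 26.4386) = 0.036 × 20.3802 = 0.7337 W/m².
Total ΔF = 4.3969 + 0.3156 + 0.7337 = 5.4462 W/m².

ΔF = 5.45 W/m²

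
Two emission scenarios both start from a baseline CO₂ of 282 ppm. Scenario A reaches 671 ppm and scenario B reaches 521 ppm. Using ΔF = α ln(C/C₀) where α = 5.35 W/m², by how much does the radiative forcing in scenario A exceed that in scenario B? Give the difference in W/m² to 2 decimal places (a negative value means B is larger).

ΔF_A = 5.35 ln(671/282) = 5.35 × 0.86686 = 4.6377 W/m².
ΔF_B = 5.35 ln(521/282) = 5.35 × 0.61384 = 3.2840 W/m².
Difference: 4.6377 − 3.2840 = 1.3537 W/m².

ΔF_A − ΔF_B = 1.35 W/m²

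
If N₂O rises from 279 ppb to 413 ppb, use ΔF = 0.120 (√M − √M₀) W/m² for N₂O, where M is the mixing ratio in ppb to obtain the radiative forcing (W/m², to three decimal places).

ΔF = 0.434 W/m²

N₂O: 0.120 × (√413 − √279) = 0.120 × (20.3224 − 16.7033) = 0.120 × 3.6191 = 0.4343 W/m².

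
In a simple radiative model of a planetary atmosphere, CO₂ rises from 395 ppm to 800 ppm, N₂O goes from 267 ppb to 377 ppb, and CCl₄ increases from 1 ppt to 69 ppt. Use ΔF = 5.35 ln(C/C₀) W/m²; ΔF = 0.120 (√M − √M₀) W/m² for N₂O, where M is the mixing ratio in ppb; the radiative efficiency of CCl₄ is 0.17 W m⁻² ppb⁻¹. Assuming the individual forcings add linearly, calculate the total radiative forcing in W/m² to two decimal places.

CO₂: 5.35 × ln(800/395) = 5.35 × ln(2.02532) = 5.35 × 0.70573 = 3.7757 W/m².
N₂O: 0.120 × (√377 − √267) = 0.120 × (19.4165 − 16.3401) = 0.120 × 3.0764 = 0.3692 W/m².
CCl₄: Δ = 69 − 1 = 68 ppt = 0.068 ppb; ΔF = 0.17 × 0.068 = 0.0116 W/m².
Total ΔF = 3.7757 + 0.3692 + 0.0116 = 4.1565 W/m².

ΔF = 4.16 W/m²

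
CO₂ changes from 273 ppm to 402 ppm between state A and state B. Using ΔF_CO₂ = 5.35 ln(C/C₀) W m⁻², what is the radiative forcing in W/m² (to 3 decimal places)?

ΔF = 2.070 W/m²

CO₂: 5.35 × ln(402/273) = 5.35 × ln(1.47253) = 5.35 × 0.38698 = 2.0703 W/m².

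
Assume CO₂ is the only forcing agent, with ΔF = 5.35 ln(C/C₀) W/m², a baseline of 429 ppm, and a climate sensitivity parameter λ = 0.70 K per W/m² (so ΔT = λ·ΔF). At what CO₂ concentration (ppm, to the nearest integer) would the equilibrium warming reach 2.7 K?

C ≈ 882 ppm

Required forcing: ΔF = ΔT/λ = 2.7/0.70 = 3.8571 W/m².
Then ln(C/429) = ΔF/5.35 = 3.8571/5.35 = 0.72095.
So C = 429 × e^0.72095 = 429 × 2.05639 = 882.19 ppm.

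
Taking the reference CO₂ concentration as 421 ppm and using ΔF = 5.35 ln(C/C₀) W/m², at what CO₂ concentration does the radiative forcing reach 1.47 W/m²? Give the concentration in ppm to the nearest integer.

C ≈ 554 ppm

Set 5.35 ln(C/421) = 1.47, so ln(C/421) = 1.47/5.35 = 0.27477.
Then C/421 = e^0.27477 = 1.31623, giving C = 421 × 1.31623 = 554.13 ppm.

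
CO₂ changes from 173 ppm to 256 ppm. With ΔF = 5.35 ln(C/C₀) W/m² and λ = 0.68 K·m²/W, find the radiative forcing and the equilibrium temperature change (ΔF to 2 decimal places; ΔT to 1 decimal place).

ΔF = 2.10 W/m²; ΔT = 1.4 K

CO₂: 5.35 × ln(256/173) = 5.35 × ln(1.47977) = 5.35 × 0.39189 = 2.0966 W/m².
ΔT = λ ΔF = 0.68 × 2.10 = 1.4280 K.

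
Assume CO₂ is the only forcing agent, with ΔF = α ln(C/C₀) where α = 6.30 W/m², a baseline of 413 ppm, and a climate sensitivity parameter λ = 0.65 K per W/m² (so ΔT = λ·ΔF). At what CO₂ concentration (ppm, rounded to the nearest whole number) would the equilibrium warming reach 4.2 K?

C ≈ 1152 ppm

Required forcing: ΔF = ΔT/λ = 4.2/0.65 = 6.4615 W/m².
Then ln(C/413) = ΔF/6.30 = 6.4615/6.30 = 1.02563.
So C = 413 × e^1.02563 = 413 × 2.78885 = 1151.80 ppm.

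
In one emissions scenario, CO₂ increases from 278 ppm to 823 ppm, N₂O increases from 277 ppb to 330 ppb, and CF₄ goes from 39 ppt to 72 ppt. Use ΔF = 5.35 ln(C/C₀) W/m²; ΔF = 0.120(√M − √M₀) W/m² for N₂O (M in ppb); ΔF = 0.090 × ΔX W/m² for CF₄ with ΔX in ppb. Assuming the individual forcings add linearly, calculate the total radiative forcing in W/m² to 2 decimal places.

ΔF = 5.99 W/m²

CO₂: 5.35 × ln(823/278) = 5.35 × ln(2.96043) = 5.35 × 1.08533 = 5.8065 W/m².
N₂O: 0.120 × (√330 − √277) = 0.120 × (18.1659 − 16.6433) = 0.120 × 1.5226 = 0.1827 W/m².
CF₄: Δ = 72 − 39 = 33 ppt = 0.033 ppb; ΔF = 0.090 × 0.033 = 0.0030 W/m².
Total ΔF = 5.8065 + 0.1827 + 0.0030 = 5.9922 W/m².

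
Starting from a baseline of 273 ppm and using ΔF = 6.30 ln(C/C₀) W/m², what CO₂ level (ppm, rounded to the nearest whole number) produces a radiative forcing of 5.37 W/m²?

C ≈ 640 ppm

Set 6.30 ln(C/273) = 5.37, so ln(C/273) = 5.37/6.30 = 0.85238.
Then C/273 = e^0.85238 = 2.34522, giving C = 273 × 2.34522 = 640.25 ppm.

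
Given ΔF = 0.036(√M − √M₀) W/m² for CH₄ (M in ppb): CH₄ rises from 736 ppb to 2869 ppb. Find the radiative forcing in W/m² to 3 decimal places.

ΔF = 0.952 W/m²

CH₄: 0.036 × (√2869 − √736) = 0.036 × (53.5630 − 27.1293) = 0.036 × 26.4337 = 0.9516 W/m².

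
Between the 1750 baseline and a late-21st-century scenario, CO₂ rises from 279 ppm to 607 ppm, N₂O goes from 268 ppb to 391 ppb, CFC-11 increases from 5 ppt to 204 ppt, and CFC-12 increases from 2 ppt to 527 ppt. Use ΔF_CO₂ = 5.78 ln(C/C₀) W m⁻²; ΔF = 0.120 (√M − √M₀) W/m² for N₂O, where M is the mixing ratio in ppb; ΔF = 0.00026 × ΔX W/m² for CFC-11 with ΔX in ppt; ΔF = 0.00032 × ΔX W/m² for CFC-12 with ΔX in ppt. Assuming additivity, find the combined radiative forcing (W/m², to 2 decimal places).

CO₂: 5.78 × ln(607/279) = 5.78 × ln(2.17563) = 5.78 × 0.77732 = 4.4929 W/m².
N₂O: 0.120 × (√391 − √268) = 0.120 × (19.7737 − 16.3707) = 0.120 × 3.4030 = 0.4084 W/m².
CFC-11: ΔF = 0.00026 × (204 − 5) = 0.00026 × 199 = 0.0517 W/m².
CFC-12: ΔF = 0.00032 × (527 − 2) = 0.00032 × 525 = 0.1680 W/m².
Total ΔF = 4.4929 + 0.4084 + 0.0517 + 0.1680 = 5.1210 W/m².

ΔF = 5.12 W/m²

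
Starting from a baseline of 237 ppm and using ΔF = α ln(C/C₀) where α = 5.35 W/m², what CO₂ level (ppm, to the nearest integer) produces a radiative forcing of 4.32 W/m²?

C ≈ 531 ppm

Set 5.35 ln(C/237) = 4.32, so ln(C/237) = 4.32/5.35 = 0.80748.
Then C/237 = e^0.80748 = 2.24225, giving C = 237 × 2.24225 = 531.41 ppm.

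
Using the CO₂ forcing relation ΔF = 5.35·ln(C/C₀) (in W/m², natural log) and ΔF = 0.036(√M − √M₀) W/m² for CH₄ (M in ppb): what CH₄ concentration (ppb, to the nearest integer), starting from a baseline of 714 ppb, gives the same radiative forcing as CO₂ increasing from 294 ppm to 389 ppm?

M ≈ 4669 ppb

CO₂ forcing: 5.35 × ln(389/294) = 5.35 × 0.280000 = 1.49800 W/m².
Set 0.036(√M − √714) = 1.49800: √M = 1.49800/0.036 + √714 = 41.6111 + 26.7208 = 68.3319.
M = (68.3319)² = 4669.25 ppb.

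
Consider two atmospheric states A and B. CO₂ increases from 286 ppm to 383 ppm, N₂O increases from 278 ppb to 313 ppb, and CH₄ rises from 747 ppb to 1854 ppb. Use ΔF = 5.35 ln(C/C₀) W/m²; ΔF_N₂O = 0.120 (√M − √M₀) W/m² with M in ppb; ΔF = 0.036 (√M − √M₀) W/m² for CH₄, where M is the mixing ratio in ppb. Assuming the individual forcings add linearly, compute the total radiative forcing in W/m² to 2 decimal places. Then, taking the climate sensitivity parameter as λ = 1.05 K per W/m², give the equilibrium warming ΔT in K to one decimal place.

CO₂: 5.35 × ln(383/286) = 5.35 × ln(1.33916) = 5.35 × 0.29204 = 1.5624 W/m².
N₂O: 0.120 × (√313 − √278) = 0.120 × (17.6918 − 16.6733) = 0.120 × 1.0185 = 0.1222 W/m².
CH₄: 0.036 × (√1854 − √747) = 0.036 × (43.0581 − 27.3313) = 0.036 × 15.7268 = 0.5662 W/m².
Total ΔF = 1.5624 + 0.1222 + 0.5662 = 2.2508 W/m².
ΔT = λ ΔF = 1.05 × 2.25 = 2.3625 K.

ΔF = 2.25 W/m²; ΔT = 2.4 K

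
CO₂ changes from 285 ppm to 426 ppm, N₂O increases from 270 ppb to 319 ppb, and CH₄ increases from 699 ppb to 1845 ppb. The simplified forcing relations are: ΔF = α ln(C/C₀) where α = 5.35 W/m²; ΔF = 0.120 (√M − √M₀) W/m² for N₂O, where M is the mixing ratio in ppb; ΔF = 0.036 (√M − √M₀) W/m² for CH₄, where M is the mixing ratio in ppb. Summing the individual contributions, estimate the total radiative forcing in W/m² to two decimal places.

ΔF = 2.92 W/m²

CO₂: 5.35 × ln(426/285) = 5.35 × ln(1.49474) = 5.35 × 0.40195 = 2.1504 W/m².
N₂O: 0.120 × (√319 − √270) = 0.120 × (17.8606 − 16.4317) = 0.120 × 1.4289 = 0.1715 W/m².
CH₄: 0.036 × (√1845 − √699) = 0.036 × (42.9535 − 26.4386) = 0.036 × 16.5149 = 0.5945 W/m².
Total ΔF = 2.1504 + 0.1715 + 0.5945 = 2.9164 W/m².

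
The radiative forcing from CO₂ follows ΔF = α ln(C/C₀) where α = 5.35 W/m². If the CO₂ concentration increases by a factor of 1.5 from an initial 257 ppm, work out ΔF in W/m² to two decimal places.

ΔF = 2.17 W/m²

Because the forcing depends only on the ratio C/C₀, the initial concentration does not enter.
ΔF = 5.35 × ln(1.5) = 5.35 × 0.40547 = 2.1693 W/m².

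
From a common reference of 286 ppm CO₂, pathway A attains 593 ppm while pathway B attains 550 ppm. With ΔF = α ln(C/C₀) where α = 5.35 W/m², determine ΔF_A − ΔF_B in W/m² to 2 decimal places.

ΔF_A − ΔF_B = 0.40 W/m²

ΔF_A = 5.35 ln(593/286) = 5.35 × 0.72920 = 3.9012 W/m².
ΔF_B = 5.35 ln(550/286) = 5.35 × 0.65393 = 3.4985 W/m².
Difference: 3.9012 − 3.4985 = 0.4027 W/m².
(Equivalently, ΔF_A − ΔF_B = 5.35 ln(593/550) = 5.35 × 0.07528 = 0.4027 W/m².)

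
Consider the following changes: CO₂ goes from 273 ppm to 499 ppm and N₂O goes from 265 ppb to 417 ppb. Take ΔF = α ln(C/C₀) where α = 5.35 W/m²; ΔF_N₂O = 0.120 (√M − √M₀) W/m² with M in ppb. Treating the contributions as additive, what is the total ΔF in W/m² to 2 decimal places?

CO₂: 5.35 × ln(499/273) = 5.35 × ln(1.82784) = 5.35 × 0.60313 = 3.2267 W/m².
N₂O: 0.120 × (√417 − √265) = 0.120 × (20.4206 − 16.2788) = 0.120 × 4.1418 = 0.4970 W/m².
Total ΔF = 3.2267 + 0.4970 = 3.7237 W/m².

ΔF = 3.72 W/m²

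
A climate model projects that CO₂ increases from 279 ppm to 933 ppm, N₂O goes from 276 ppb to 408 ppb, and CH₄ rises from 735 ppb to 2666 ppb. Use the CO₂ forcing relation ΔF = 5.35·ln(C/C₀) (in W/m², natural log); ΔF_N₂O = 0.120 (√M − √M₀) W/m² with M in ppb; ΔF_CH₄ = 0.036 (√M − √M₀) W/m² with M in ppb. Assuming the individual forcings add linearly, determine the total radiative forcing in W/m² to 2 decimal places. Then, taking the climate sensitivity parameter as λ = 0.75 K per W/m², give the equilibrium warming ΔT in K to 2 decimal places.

CO₂: 5.35 × ln(933/279) = 5.35 × ln(3.34409) = 5.35 × 1.20719 = 6.4585 W/m².
N₂O: 0.120 × (√408 − √276) = 0.120 × (20.1990 − 16.6132) = 0.120 × 3.5858 = 0.4303 W/m².
CH₄: 0.036 × (√2666 − √735) = 0.036 × (51.6333 − 27.1109) = 0.036 × 24.5224 = 0.8828 W/m².
Total ΔF = 6.4585 + 0.4303 + 0.8828 = 7.7716 W/m².
ΔT = λ ΔF = 0.75 × 7.77 = 5.8275 K.

ΔF = 7.77 W/m²; ΔT = 5.83 K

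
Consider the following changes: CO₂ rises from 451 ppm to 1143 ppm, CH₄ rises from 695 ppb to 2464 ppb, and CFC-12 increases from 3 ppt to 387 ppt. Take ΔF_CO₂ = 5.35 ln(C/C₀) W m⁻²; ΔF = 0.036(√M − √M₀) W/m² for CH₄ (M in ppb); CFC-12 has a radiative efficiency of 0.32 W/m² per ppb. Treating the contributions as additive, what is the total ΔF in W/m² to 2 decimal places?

CO₂: 5.35 × ln(1143/451) = 5.35 × ln(2.53437) = 5.35 × 0.92995 = 4.9752 W/m².
CH₄: 0.036 × (√2464 − √695) = 0.036 × (49.6387 − 26.3629) = 0.036 × 23.2758 = 0.8379 W/m².
CFC-12: Δ = 387 − 3 = 384 ppt = 0.384 ppb; ΔF = 0.32 × 0.384 = 0.1229 W/m².
Total ΔF = 4.9752 + 0.8379 + 0.1229 = 5.9360 W/m².

ΔF = 5.94 W/m²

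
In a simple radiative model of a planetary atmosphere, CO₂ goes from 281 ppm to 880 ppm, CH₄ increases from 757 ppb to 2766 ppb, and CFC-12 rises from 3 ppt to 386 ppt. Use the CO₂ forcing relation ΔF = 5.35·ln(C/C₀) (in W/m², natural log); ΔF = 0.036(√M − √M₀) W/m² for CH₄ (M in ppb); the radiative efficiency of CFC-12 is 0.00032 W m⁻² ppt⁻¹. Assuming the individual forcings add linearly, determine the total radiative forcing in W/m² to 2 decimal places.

CO₂: 5.35 × ln(880/281) = 5.35 × ln(3.13167) = 5.35 × 1.14157 = 6.1074 W/m².
CH₄: 0.036 × (√2766 − √757) = 0.036 × (52.5928 − 27.5136) = 0.036 × 25.0792 = 0.9029 W/m².
CFC-12: ΔF = 0.00032 × (386 − 3) = 0.00032 × 383 = 0.1226 W/m².
Total ΔF = 6.1074 + 0.9029 + 0.1226 = 7.1329 W/m².

ΔF = 7.13 W/m²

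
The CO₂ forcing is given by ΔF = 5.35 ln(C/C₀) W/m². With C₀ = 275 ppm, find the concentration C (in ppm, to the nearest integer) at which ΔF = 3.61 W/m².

C ≈ 540 ppm

Set 5.35 ln(C/275) = 3.61, so ln(C/275) = 3.61/5.35 = 0.67477.
Then C/275 = e^0.67477 = 1.96358, giving C = 275 × 1.96358 = 539.98 ppm.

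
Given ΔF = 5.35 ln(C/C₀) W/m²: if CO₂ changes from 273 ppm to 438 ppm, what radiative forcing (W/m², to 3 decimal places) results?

ΔF = 2.529 W/m²

CO₂ absorption bands are partially saturated, so forcing scales with the logarithm of the concentration ratio.
CO₂: 5.35 × ln(438/273) = 5.35 × ln(1.60440) = 5.35 × 0.47275 = 2.5292 W/m².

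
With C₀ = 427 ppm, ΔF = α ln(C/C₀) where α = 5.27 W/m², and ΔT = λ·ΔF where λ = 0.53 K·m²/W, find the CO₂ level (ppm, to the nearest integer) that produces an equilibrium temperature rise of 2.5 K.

C ≈ 1045 ppm

Required forcing: ΔF = ΔT/λ = 2.5/0.53 = 4.7170 W/m².
Then ln(C/427) = ΔF/5.27 = 4.7170/5.27 = 0.89507.
So C = 427 × e^0.89507 = 427 × 2.44751 = 1045.09 ppm.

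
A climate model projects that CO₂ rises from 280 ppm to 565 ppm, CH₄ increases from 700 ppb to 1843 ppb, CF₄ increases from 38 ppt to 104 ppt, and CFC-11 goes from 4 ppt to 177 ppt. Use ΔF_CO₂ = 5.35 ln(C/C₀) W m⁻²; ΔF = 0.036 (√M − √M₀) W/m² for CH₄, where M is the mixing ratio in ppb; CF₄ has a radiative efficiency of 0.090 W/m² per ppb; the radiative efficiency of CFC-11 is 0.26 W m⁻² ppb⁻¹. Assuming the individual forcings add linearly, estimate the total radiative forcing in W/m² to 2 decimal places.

ΔF = 4.40 W/m²

CO₂: 5.35 × ln(565/280) = 5.35 × ln(2.01786) = 5.35 × 0.70204 = 3.7559 W/m².
CH₄: 0.036 × (√1843 − √700) = 0.036 × (42.9302 − 26.4575) = 0.036 × 16.4727 = 0.5930 W/m².
CF₄: Δ = 104 − 38 = 66 ppt = 0.066 ppb; ΔF = 0.090 × 0.066 = 0.0059 W/m².
CFC-11: Δ = 177 − 4 = 173 ppt = 0.173 ppb; ΔF = 0.26 × 0.173 = 0.0450 W/m².
Total ΔF = 3.7559 + 0.5930 + 0.0059 + 0.0450 = 4.3998 W/m².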